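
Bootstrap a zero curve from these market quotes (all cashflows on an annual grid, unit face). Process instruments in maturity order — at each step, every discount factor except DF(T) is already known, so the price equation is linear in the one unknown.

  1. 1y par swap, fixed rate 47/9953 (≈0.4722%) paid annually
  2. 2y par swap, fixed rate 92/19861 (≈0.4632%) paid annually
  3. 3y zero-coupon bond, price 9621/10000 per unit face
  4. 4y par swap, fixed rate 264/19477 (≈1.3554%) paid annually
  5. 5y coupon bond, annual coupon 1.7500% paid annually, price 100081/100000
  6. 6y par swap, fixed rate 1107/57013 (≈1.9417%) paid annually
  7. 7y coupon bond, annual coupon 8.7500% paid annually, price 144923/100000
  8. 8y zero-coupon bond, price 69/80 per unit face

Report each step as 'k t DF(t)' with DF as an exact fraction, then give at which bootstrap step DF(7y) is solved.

step 1 [1y] swap r/1=47/9953: DF=(1 − 47/9953·(0))/(1+47/9953) = 9953/10000 ≈ 0.995300
step 2 [2y] swap r/1=92/19861: DF=(1 − 92/19861·(0.995300))/(1+92/19861) = 2477/2500 ≈ 0.990800
step 3 [3y] zero: DF = P = 9621/10000 ≈ 0.962100
step 4 [4y] swap r/1=264/19477: DF=(1 − 264/19477·(0.995300+0.990800+0.962100))/(1+264/19477) = 592/625 ≈ 0.947200
step 5 [5y] bond c/1=7/400: DF=(100081/100000 − 7/400·(0.995300+0.990800+0.962100+0.947200))/(1+7/400) = 4583/5000 ≈ 0.916600
step 6 [6y] swap r/1=1107/57013: DF=(1 − 1107/57013·(0.995300+0.990800+0.962100+0.947200+0.916600))/(1+1107/57013) = 8893/10000 ≈ 0.889300
step 7 [7y] bond c/1=7/80: DF=(144923/100000 − 7/80·(0.995300+0.990800+0.962100+0.947200+0.916600+0.889300))/(1+7/80) = 8739/10000 ≈ 0.873900
step 8 [8y] zero: DF = P = 69/80 ≈ 0.862500

1 1 9953/10000
2 2 2477/2500
3 3 9621/10000
4 4 592/625
5 5 4583/5000
6 6 8893/10000
7 7 8739/10000
8 8 69/80
DF(7y) is solved at step 7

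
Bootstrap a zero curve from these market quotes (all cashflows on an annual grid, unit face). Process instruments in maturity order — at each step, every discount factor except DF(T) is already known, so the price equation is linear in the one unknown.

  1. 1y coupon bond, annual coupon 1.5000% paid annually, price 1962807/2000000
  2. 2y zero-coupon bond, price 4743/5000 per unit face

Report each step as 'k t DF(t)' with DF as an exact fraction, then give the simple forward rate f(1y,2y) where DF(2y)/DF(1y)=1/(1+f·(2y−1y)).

1 1 9669/10000
2 2 4743/5000
f(1y,2y) = ((9669/10000)/(4743/5000) − 1)/(1) = 61/3162 ≈ 1.9292%

step 1 [1y] bond c/1=3/200: DF=(1962807/2000000 − 3/200·(0))/(1+3/200) = 9669/10000 ≈ 0.966900
step 2 [2y] zero: DF = P = 4743/5000 ≈ 0.948600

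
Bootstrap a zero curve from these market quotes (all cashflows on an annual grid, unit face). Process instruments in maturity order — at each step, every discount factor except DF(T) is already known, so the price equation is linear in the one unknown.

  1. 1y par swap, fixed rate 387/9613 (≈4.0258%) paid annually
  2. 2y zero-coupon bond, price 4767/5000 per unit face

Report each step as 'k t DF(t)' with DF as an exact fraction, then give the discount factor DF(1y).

step 1 [1y] swap r/1=387/9613: DF=(1 − 387/9613·(0))/(1+387/9613) = 9613/10000 ≈ 0.961300
step 2 [2y] zero: DF = P = 4767/5000 ≈ 0.953400

1 1 9613/10000
2 2 4767/5000
DF(1y) = 9613/10000 ≈ 0.961300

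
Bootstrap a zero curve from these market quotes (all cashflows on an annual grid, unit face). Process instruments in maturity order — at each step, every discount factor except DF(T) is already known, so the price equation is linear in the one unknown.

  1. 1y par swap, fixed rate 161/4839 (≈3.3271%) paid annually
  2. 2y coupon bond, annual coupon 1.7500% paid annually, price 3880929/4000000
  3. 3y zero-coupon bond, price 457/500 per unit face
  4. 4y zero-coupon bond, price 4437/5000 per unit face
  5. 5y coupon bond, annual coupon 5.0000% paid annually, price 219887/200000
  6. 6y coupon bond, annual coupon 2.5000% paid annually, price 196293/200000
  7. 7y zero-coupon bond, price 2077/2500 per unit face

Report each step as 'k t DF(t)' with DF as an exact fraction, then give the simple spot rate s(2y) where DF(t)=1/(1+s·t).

1 1 4839/5000
2 2 9369/10000
3 3 457/500
4 4 4437/5000
5 5 4353/5000
6 6 8459/10000
7 7 2077/2500
s(2y) = (1/(9369/10000) − 1)/(2) = 631/18738 ≈ 3.3675%

step 1 [1y] swap r/1=161/4839: DF=(1 − 161/4839·(0))/(1+161/4839) = 4839/5000 ≈ 0.967800
step 2 [2y] bond c/1=7/400: DF=(3880929/4000000 − 7/400·(0.967800))/(1+7/400) = 9369/10000 ≈ 0.936900
step 3 [3y] zero: DF = P = 457/500 ≈ 0.914000
step 4 [4y] zero: DF = P = 4437/5000 ≈ 0.887400
step 5 [5y] bond c/1=1/20: DF=(219887/200000 − 1/20·(0.967800+0.936900+0.914000+0.887400))/(1+1/20) = 4353/5000 ≈ 0.870600
step 6 [6y] bond c/1=1/40: DF=(196293/200000 − 1/40·(0.967800+0.936900+0.914000+0.887400+0.870600))/(1+1/40) = 8459/10000 ≈ 0.845900
step 7 [7y] zero: DF = P = 2077/2500 ≈ 0.830800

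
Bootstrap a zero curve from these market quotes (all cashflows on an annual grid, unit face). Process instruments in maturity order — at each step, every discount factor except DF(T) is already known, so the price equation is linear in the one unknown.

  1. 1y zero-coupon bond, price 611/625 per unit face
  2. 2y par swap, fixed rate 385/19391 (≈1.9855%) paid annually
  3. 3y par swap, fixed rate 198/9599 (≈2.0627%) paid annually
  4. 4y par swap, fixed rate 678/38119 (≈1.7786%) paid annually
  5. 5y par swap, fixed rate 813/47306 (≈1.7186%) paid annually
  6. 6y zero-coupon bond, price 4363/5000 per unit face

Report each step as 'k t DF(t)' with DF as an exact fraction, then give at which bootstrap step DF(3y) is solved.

step 1 [1y] zero: DF = P = 611/625 ≈ 0.977600
step 2 [2y] swap r/1=385/19391: DF=(1 − 385/19391·(0.977600))/(1+385/19391) = 1923/2000 ≈ 0.961500
step 3 [3y] swap r/1=198/9599: DF=(1 − 198/9599·(0.977600+0.961500))/(1+198/9599) = 4703/5000 ≈ 0.940600
step 4 [4y] swap r/1=678/38119: DF=(1 − 678/38119·(0.977600+0.961500+0.940600))/(1+678/38119) = 4661/5000 ≈ 0.932200
step 5 [5y] swap r/1=813/47306: DF=(1 − 813/47306·(0.977600+0.961500+0.940600+0.932200))/(1+813/47306) = 9187/10000 ≈ 0.918700
step 6 [6y] zero: DF = P = 4363/5000 ≈ 0.872600

1 1 611/625
2 2 1923/2000
3 3 4703/5000
4 4 4661/5000
5 5 9187/10000
6 6 4363/5000
DF(3y) is solved at step 3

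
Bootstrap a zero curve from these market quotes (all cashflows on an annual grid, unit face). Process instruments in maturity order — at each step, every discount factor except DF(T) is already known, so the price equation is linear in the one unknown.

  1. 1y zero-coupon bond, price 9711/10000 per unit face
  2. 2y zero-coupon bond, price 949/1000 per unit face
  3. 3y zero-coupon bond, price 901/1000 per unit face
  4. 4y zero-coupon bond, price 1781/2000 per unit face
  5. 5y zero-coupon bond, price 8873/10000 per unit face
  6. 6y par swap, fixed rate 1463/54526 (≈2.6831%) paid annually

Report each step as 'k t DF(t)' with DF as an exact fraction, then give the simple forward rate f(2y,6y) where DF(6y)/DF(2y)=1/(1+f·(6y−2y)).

step 1 [1y] zero: DF = P = 9711/10000 ≈ 0.971100
step 2 [2y] zero: DF = P = 949/1000 ≈ 0.949000
step 3 [3y] zero: DF = P = 901/1000 ≈ 0.901000
step 4 [4y] zero: DF = P = 1781/2000 ≈ 0.890500
step 5 [5y] zero: DF = P = 8873/10000 ≈ 0.887300
step 6 [6y] swap r/1=1463/54526: DF=(1 − 1463/54526·(0.971100+0.949000+0.901000+0.890500+0.887300))/(1+1463/54526) = 8537/10000 ≈ 0.853700

1 1 9711/10000
2 2 949/1000
3 3 901/1000
4 4 1781/2000
5 5 8873/10000
6 6 8537/10000
f(2y,6y) = ((949/1000)/(8537/10000) − 1)/(4) = 953/34148 ≈ 2.7908%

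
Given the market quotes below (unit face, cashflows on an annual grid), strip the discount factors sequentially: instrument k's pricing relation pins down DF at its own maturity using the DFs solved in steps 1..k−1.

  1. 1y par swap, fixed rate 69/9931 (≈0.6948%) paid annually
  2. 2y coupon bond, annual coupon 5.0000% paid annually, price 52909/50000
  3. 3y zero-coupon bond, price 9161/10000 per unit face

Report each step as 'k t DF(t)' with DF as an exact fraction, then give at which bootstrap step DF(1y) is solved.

1 1 9931/10000
2 2 1921/2000
3 3 9161/10000
DF(1y) is solved at step 1

step 1 [1y] swap r/1=69/9931: DF=(1 − 69/9931·(0))/(1+69/9931) = 9931/10000 ≈ 0.993100
step 2 [2y] bond c/1=1/20: DF=(52909/50000 − 1/20·(0.993100))/(1+1/20) = 1921/2000 ≈ 0.960500
step 3 [3y] zero: DF = P = 9161/10000 ≈ 0.916100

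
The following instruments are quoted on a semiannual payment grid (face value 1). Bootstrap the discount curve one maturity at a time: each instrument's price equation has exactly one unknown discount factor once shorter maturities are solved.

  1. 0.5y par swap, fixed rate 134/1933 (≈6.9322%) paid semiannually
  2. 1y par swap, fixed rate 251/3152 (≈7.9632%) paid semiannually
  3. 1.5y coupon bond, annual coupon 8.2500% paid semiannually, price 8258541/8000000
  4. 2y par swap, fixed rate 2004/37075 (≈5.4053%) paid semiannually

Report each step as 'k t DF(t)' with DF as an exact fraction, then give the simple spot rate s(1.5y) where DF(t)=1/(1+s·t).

step 1 [0.5y] swap r/2=67/1933: DF=(1 − 67/1933·(0))/(1+67/1933) = 1933/2000 ≈ 0.966500
step 2 [1y] swap r/2=251/6304: DF=(1 − 251/6304·(0.966500))/(1+251/6304) = 9247/10000 ≈ 0.924700
step 3 [1.5y] bond c/2=33/800: DF=(8258541/8000000 − 33/800·(0.966500+0.924700))/(1+33/800) = 1833/2000 ≈ 0.916500
step 4 [2y] swap r/2=1002/37075: DF=(1 − 1002/37075·(0.966500+0.924700+0.916500))/(1+1002/37075) = 4499/5000 ≈ 0.899800

1 1/2 1933/2000
2 1 9247/10000
3 3/2 1833/2000
4 2 4499/5000
s(1.5y) = (1/(1833/2000) − 1)/(3/2) = 334/5499 ≈ 6.0738%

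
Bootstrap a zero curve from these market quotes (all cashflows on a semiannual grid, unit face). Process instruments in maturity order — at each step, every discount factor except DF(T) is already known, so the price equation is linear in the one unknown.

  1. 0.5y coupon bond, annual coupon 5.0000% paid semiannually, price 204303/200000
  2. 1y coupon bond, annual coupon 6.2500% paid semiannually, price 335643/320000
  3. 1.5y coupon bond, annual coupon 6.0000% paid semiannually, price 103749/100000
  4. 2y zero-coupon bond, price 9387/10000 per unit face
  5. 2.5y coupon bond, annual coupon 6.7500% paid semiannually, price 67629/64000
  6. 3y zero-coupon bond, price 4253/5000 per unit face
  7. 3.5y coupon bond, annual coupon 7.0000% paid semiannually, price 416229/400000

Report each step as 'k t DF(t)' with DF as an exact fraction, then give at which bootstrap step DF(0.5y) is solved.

1 1/2 4983/5000
2 1 9869/10000
3 3/2 1899/2000
4 2 9387/10000
5 5/2 4479/5000
6 3 4253/5000
7 7/2 4077/5000
DF(0.5y) is solved at step 1

step 1 [0.5y] bond c/2=1/40: DF=(204303/200000 − 1/40·(0))/(1+1/40) = 4983/5000 ≈ 0.996600
step 2 [1y] bond c/2=1/32: DF=(335643/320000 − 1/32·(0.996600))/(1+1/32) = 9869/10000 ≈ 0.986900
step 3 [1.5y] bond c/2=3/100: DF=(103749/100000 − 3/100·(0.996600+0.986900))/(1+3/100) = 1899/2000 ≈ 0.949500
step 4 [2y] zero: DF = P = 9387/10000 ≈ 0.938700
step 5 [2.5y] bond c/2=27/800: DF=(67629/64000 − 27/800·(0.996600+0.986900+0.949500+0.938700))/(1+27/800) = 4479/5000 ≈ 0.895800
step 6 [3y] zero: DF = P = 4253/5000 ≈ 0.850600
step 7 [3.5y] bond c/2=7/200: DF=(416229/400000 − 7/200·(0.996600+0.986900+0.949500+0.938700+0.895800+0.850600))/(1+7/200) = 4077/5000 ≈ 0.815400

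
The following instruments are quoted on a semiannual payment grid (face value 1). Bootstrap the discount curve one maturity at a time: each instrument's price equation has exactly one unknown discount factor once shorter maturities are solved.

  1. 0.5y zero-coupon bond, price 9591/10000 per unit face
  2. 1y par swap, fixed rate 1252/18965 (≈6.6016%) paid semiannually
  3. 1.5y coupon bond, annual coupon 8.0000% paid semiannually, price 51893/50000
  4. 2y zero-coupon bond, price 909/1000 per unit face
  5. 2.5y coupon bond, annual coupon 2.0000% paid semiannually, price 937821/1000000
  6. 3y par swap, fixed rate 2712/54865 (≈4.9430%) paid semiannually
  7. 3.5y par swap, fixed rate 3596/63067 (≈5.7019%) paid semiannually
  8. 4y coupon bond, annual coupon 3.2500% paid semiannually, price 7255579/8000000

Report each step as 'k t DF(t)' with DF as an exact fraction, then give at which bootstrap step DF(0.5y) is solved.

1 1/2 9591/10000
2 1 4687/5000
3 3/2 37/40
4 2 909/1000
5 5/2 2229/2500
6 3 2161/2500
7 7/2 4101/5000
8 4 1979/2500
DF(0.5y) is solved at step 1

step 1 [0.5y] zero: DF = P = 9591/10000 ≈ 0.959100
step 2 [1y] swap r/2=626/18965: DF=(1 − 626/18965·(0.959100))/(1+626/18965) = 4687/5000 ≈ 0.937400
step 3 [1.5y] bond c/2=1/25: DF=(51893/50000 − 1/25·(0.959100+0.937400))/(1+1/25) = 37/40 ≈ 0.925000
step 4 [2y] zero: DF = P = 909/1000 ≈ 0.909000
step 5 [2.5y] bond c/2=1/100: DF=(937821/1000000 − 1/100·(0.959100+0.937400+0.925000+0.909000))/(1+1/100) = 2229/2500 ≈ 0.891600
step 6 [3y] swap r/2=1356/54865: DF=(1 − 1356/54865·(0.959100+0.937400+0.925000+0.909000+0.891600))/(1+1356/54865) = 2161/2500 ≈ 0.864400
step 7 [3.5y] swap r/2=1798/63067: DF=(1 − 1798/63067·(0.959100+0.937400+0.925000+0.909000+0.891600+0.864400))/(1+1798/63067) = 4101/5000 ≈ 0.820200
step 8 [4y] bond c/2=13/800: DF=(7255579/8000000 − 13/800·(0.959100+0.937400+0.925000+0.909000+0.891600+0.864400+0.820200))/(1+13/800) = 1979/2500 ≈ 0.791600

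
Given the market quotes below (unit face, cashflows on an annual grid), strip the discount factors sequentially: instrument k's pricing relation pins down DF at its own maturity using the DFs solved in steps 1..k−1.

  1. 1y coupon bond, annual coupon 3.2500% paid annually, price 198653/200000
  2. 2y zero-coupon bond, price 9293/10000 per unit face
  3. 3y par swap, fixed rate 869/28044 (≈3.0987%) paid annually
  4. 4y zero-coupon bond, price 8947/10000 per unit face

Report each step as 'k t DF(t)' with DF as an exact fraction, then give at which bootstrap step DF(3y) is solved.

1 1 481/500
2 2 9293/10000
3 3 9131/10000
4 4 8947/10000
DF(3y) is solved at step 3

step 1 [1y] bond c/1=13/400: DF=(198653/200000 − 13/400·(0))/(1+13/400) = 481/500 ≈ 0.962000
step 2 [2y] zero: DF = P = 9293/10000 ≈ 0.929300
step 3 [3y] swap r/1=869/28044: DF=(1 − 869/28044·(0.962000+0.929300))/(1+869/28044) = 9131/10000 ≈ 0.913100
step 4 [4y] zero: DF = P = 8947/10000 ≈ 0.894700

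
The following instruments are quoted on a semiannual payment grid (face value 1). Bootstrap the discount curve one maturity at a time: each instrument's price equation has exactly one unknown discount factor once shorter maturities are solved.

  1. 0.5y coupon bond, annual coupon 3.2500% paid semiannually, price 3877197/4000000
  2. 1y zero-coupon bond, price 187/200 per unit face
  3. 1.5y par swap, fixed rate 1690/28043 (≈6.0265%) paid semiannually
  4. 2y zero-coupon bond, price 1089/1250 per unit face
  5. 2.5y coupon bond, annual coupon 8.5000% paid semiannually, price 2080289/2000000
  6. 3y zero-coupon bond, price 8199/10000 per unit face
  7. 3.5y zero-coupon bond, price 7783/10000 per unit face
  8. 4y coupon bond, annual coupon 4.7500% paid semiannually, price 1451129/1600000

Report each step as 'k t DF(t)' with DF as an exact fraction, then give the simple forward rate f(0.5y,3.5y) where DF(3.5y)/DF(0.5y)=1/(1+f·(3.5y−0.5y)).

step 1 [0.5y] bond c/2=13/800: DF=(3877197/4000000 − 13/800·(0))/(1+13/800) = 4769/5000 ≈ 0.953800
step 2 [1y] zero: DF = P = 187/200 ≈ 0.935000
step 3 [1.5y] swap r/2=845/28043: DF=(1 − 845/28043·(0.953800+0.935000))/(1+845/28043) = 1831/2000 ≈ 0.915500
step 4 [2y] zero: DF = P = 1089/1250 ≈ 0.871200
step 5 [2.5y] bond c/2=17/400: DF=(2080289/2000000 − 17/400·(0.953800+0.935000+0.915500+0.871200))/(1+17/400) = 8479/10000 ≈ 0.847900
step 6 [3y] zero: DF = P = 8199/10000 ≈ 0.819900
step 7 [3.5y] zero: DF = P = 7783/10000 ≈ 0.778300
step 8 [4y] bond c/2=19/800: DF=(1451129/1600000 − 19/800·(0.953800+0.935000+0.915500+0.871200+0.847900+0.819900+0.778300))/(1+19/800) = 7439/10000 ≈ 0.743900

1 1/2 4769/5000
2 1 187/200
3 3/2 1831/2000
4 2 1089/1250
5 5/2 8479/10000
6 3 8199/10000
7 7/2 7783/10000
8 4 7439/10000
f(0.5y,3.5y) = ((4769/5000)/(7783/10000) − 1)/(3) = 585/7783 ≈ 7.5164%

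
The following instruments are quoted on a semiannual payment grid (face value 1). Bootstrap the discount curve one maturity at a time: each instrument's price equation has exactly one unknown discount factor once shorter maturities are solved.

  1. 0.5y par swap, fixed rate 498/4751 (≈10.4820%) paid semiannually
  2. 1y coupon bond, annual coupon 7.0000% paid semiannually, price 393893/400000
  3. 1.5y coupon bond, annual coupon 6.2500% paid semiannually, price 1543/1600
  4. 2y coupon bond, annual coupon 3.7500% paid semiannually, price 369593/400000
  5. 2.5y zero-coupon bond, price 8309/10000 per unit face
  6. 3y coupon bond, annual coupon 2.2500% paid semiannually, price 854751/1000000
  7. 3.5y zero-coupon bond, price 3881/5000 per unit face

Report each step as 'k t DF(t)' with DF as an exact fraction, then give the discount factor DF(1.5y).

step 1 [0.5y] swap r/2=249/4751: DF=(1 − 249/4751·(0))/(1+249/4751) = 4751/5000 ≈ 0.950200
step 2 [1y] bond c/2=7/200: DF=(393893/400000 − 7/200·(0.950200))/(1+7/200) = 9193/10000 ≈ 0.919300
step 3 [1.5y] bond c/2=1/32: DF=(1543/1600 − 1/32·(0.950200+0.919300))/(1+1/32) = 1757/2000 ≈ 0.878500
step 4 [2y] bond c/2=3/160: DF=(369593/400000 − 3/160·(0.950200+0.919300+0.878500))/(1+3/160) = 2141/2500 ≈ 0.856400
step 5 [2.5y] zero: DF = P = 8309/10000 ≈ 0.830900
step 6 [3y] bond c/2=9/800: DF=(854751/1000000 − 9/800·(0.950200+0.919300+0.878500+0.856400+0.830900))/(1+9/800) = 7959/10000 ≈ 0.795900
step 7 [3.5y] zero: DF = P = 3881/5000 ≈ 0.776200

1 1/2 4751/5000
2 1 9193/10000
3 3/2 1757/2000
4 2 2141/2500
5 5/2 8309/10000
6 3 7959/10000
7 7/2 3881/5000
DF(1.5y) = 1757/2000 ≈ 0.878500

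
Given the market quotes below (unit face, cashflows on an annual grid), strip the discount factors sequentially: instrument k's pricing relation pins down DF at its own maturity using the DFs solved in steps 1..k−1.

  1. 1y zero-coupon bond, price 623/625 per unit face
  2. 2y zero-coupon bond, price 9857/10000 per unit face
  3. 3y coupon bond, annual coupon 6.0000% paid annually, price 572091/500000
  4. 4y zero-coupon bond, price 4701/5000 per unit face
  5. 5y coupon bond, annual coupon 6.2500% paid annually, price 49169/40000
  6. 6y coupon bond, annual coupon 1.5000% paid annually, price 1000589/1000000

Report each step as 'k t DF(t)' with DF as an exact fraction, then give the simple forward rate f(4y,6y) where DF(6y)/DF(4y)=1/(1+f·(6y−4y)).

step 1 [1y] zero: DF = P = 623/625 ≈ 0.996800
step 2 [2y] zero: DF = P = 9857/10000 ≈ 0.985700
step 3 [3y] bond c/1=3/50: DF=(572091/500000 − 3/50·(0.996800+0.985700))/(1+3/50) = 1209/1250 ≈ 0.967200
step 4 [4y] zero: DF = P = 4701/5000 ≈ 0.940200
step 5 [5y] bond c/1=1/16: DF=(49169/40000 − 1/16·(0.996800+0.985700+0.967200+0.940200))/(1+1/16) = 9281/10000 ≈ 0.928100
step 6 [6y] bond c/1=3/200: DF=(1000589/1000000 − 3/200·(0.996800+0.985700+0.967200+0.940200+0.928100))/(1+3/200) = 4573/5000 ≈ 0.914600

1 1 623/625
2 2 9857/10000
3 3 1209/1250
4 4 4701/5000
5 5 9281/10000
6 6 4573/5000
f(4y,6y) = ((4701/5000)/(4573/5000) − 1)/(2) = 64/4573 ≈ 1.3995%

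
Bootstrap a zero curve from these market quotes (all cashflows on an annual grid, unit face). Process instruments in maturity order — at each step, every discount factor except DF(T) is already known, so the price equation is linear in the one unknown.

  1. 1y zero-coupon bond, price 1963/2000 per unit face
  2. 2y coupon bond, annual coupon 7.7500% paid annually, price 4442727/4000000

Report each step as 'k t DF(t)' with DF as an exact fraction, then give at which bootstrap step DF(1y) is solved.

step 1 [1y] zero: DF = P = 1963/2000 ≈ 0.981500
step 2 [2y] bond c/1=31/400: DF=(4442727/4000000 − 31/400·(0.981500))/(1+31/400) = 4801/5000 ≈ 0.960200

1 1 1963/2000
2 2 4801/5000
DF(1y) is solved at step 1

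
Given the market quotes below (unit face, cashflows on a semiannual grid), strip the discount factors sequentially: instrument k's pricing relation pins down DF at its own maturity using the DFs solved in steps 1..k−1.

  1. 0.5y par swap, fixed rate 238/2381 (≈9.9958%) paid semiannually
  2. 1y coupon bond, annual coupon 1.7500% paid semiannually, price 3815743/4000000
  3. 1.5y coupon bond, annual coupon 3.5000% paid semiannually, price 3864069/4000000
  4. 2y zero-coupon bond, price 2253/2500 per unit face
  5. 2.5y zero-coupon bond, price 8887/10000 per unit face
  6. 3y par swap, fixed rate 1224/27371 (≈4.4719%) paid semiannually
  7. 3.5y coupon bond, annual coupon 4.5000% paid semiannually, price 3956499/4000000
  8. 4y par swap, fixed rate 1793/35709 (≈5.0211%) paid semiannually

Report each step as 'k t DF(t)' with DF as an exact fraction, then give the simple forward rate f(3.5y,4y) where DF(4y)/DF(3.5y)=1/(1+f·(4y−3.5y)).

step 1 [0.5y] swap r/2=119/2381: DF=(1 − 119/2381·(0))/(1+119/2381) = 2381/2500 ≈ 0.952400
step 2 [1y] bond c/2=7/800: DF=(3815743/4000000 − 7/800·(0.952400))/(1+7/800) = 4687/5000 ≈ 0.937400
step 3 [1.5y] bond c/2=7/400: DF=(3864069/4000000 − 7/400·(0.952400+0.937400))/(1+7/400) = 9169/10000 ≈ 0.916900
step 4 [2y] zero: DF = P = 2253/2500 ≈ 0.901200
step 5 [2.5y] zero: DF = P = 8887/10000 ≈ 0.888700
step 6 [3y] swap r/2=612/27371: DF=(1 − 612/27371·(0.952400+0.937400+0.916900+0.901200+0.888700))/(1+612/27371) = 1097/1250 ≈ 0.877600
step 7 [3.5y] bond c/2=9/400: DF=(3956499/4000000 − 9/400·(0.952400+0.937400+0.916900+0.901200+0.888700+0.877600))/(1+9/400) = 8469/10000 ≈ 0.846900
step 8 [4y] swap r/2=1793/71418: DF=(1 − 1793/71418·(0.952400+0.937400+0.916900+0.901200+0.888700+0.877600+0.846900))/(1+1793/71418) = 8207/10000 ≈ 0.820700

1 1/2 2381/2500
2 1 4687/5000
3 3/2 9169/10000
4 2 2253/2500
5 5/2 8887/10000
6 3 1097/1250
7 7/2 8469/10000
8 4 8207/10000
f(3.5y,4y) = ((8469/10000)/(8207/10000) − 1)/(1/2) = 524/8207 ≈ 6.3848%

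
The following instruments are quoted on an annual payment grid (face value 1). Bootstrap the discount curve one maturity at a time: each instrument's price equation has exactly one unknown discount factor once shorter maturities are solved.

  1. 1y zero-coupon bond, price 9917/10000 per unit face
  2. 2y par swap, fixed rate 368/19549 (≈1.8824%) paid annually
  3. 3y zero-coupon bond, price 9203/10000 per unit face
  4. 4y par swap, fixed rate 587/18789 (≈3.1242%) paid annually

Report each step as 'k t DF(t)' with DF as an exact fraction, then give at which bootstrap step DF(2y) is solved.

1 1 9917/10000
2 2 602/625
3 3 9203/10000
4 4 4413/5000
DF(2y) is solved at step 2

step 1 [1y] zero: DF = P = 9917/10000 ≈ 0.991700
step 2 [2y] swap r/1=368/19549: DF=(1 − 368/19549·(0.991700))/(1+368/19549) = 602/625 ≈ 0.963200
step 3 [3y] zero: DF = P = 9203/10000 ≈ 0.920300
step 4 [4y] swap r/1=587/18789: DF=(1 − 587/18789·(0.991700+0.963200+0.920300))/(1+587/18789) = 4413/5000 ≈ 0.882600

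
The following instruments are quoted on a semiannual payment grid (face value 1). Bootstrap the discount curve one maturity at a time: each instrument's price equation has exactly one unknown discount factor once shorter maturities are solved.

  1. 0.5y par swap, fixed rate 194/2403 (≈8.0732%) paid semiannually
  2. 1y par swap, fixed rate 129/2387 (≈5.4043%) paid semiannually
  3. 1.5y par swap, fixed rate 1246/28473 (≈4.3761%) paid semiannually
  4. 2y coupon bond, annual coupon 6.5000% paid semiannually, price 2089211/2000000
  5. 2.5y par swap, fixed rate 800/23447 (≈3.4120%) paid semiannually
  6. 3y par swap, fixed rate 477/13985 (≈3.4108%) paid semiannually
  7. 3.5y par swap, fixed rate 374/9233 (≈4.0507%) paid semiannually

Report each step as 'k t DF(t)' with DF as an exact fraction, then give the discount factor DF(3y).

1 1/2 2403/2500
2 1 2371/2500
3 3/2 9377/10000
4 2 9221/10000
5 5/2 23/25
6 3 4523/5000
7 7/2 8691/10000
DF(3y) = 4523/5000 ≈ 0.904600

step 1 [0.5y] swap r/2=97/2403: DF=(1 − 97/2403·(0))/(1+97/2403) = 2403/2500 ≈ 0.961200
step 2 [1y] swap r/2=129/4774: DF=(1 − 129/4774·(0.961200))/(1+129/4774) = 2371/2500 ≈ 0.948400
step 3 [1.5y] swap r/2=623/28473: DF=(1 − 623/28473·(0.961200+0.948400))/(1+623/28473) = 9377/10000 ≈ 0.937700
step 4 [2y] bond c/2=13/400: DF=(2089211/2000000 − 13/400·(0.961200+0.948400+0.937700))/(1+13/400) = 9221/10000 ≈ 0.922100
step 5 [2.5y] swap r/2=400/23447: DF=(1 − 400/23447·(0.961200+0.948400+0.937700+0.922100))/(1+400/23447) = 23/25 ≈ 0.920000
step 6 [3y] swap r/2=477/27970: DF=(1 − 477/27970·(0.961200+0.948400+0.937700+0.922100+0.920000))/(1+477/27970) = 4523/5000 ≈ 0.904600
step 7 [3.5y] swap r/2=187/9233: DF=(1 − 187/9233·(0.961200+0.948400+0.937700+0.922100+0.920000+0.904600))/(1+187/9233) = 8691/10000 ≈ 0.869100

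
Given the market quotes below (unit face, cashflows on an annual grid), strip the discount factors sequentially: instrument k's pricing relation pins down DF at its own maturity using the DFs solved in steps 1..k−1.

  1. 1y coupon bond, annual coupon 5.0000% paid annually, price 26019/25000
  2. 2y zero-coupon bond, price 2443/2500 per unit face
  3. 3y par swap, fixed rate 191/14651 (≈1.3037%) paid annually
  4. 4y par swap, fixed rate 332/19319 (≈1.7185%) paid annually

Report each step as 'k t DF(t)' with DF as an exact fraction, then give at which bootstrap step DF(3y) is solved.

step 1 [1y] bond c/1=1/20: DF=(26019/25000 − 1/20·(0))/(1+1/20) = 1239/1250 ≈ 0.991200
step 2 [2y] zero: DF = P = 2443/2500 ≈ 0.977200
step 3 [3y] swap r/1=191/14651: DF=(1 − 191/14651·(0.991200+0.977200))/(1+191/14651) = 4809/5000 ≈ 0.961800
step 4 [4y] swap r/1=332/19319: DF=(1 − 332/19319·(0.991200+0.977200+0.961800))/(1+332/19319) = 1167/1250 ≈ 0.933600

1 1 1239/1250
2 2 2443/2500
3 3 4809/5000
4 4 1167/1250
DF(3y) is solved at step 3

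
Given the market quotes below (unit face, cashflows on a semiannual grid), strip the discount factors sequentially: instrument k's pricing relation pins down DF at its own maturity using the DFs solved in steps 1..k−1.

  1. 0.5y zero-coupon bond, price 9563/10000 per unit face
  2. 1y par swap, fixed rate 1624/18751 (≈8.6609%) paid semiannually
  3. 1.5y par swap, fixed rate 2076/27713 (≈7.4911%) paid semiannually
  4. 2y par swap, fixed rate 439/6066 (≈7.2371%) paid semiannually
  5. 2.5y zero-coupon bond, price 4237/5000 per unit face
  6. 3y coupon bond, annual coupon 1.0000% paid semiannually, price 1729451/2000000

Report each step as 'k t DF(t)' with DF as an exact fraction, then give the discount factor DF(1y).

step 1 [0.5y] zero: DF = P = 9563/10000 ≈ 0.956300
step 2 [1y] swap r/2=812/18751: DF=(1 − 812/18751·(0.956300))/(1+812/18751) = 2297/2500 ≈ 0.918800
step 3 [1.5y] swap r/2=1038/27713: DF=(1 − 1038/27713·(0.956300+0.918800))/(1+1038/27713) = 4481/5000 ≈ 0.896200
step 4 [2y] swap r/2=439/12132: DF=(1 − 439/12132·(0.956300+0.918800+0.896200))/(1+439/12132) = 8683/10000 ≈ 0.868300
step 5 [2.5y] zero: DF = P = 4237/5000 ≈ 0.847400
step 6 [3y] bond c/2=1/200: DF=(1729451/2000000 − 1/200·(0.956300+0.918800+0.896200+0.868300+0.847400))/(1+1/200) = 8381/10000 ≈ 0.838100

1 1/2 9563/10000
2 1 2297/2500
3 3/2 4481/5000
4 2 8683/10000
5 5/2 4237/5000
6 3 8381/10000
DF(1y) = 2297/2500 ≈ 0.918800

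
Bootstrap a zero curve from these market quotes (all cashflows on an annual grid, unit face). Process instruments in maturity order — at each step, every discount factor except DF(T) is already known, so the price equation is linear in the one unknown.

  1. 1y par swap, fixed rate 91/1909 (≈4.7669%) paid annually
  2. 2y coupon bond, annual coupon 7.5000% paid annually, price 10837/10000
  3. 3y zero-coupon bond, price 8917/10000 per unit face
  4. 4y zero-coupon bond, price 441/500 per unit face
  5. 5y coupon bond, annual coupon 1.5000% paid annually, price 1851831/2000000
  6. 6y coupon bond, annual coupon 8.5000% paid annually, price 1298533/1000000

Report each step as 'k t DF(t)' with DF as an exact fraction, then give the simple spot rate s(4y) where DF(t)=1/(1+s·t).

1 1 1909/2000
2 2 1883/2000
3 3 8917/10000
4 4 441/500
5 5 429/500
6 6 8421/10000
s(4y) = (1/(441/500) − 1)/(4) = 59/1764 ≈ 3.3447%

step 1 [1y] swap r/1=91/1909: DF=(1 − 91/1909·(0))/(1+91/1909) = 1909/2000 ≈ 0.954500
step 2 [2y] bond c/1=3/40: DF=(10837/10000 − 3/40·(0.954500))/(1+3/40) = 1883/2000 ≈ 0.941500
step 3 [3y] zero: DF = P = 8917/10000 ≈ 0.891700
step 4 [4y] zero: DF = P = 441/500 ≈ 0.882000
step 5 [5y] bond c/1=3/200: DF=(1851831/2000000 − 3/200·(0.954500+0.941500+0.891700+0.882000))/(1+3/200) = 429/500 ≈ 0.858000
step 6 [6y] bond c/1=17/200: DF=(1298533/1000000 − 17/200·(0.954500+0.941500+0.891700+0.882000+0.858000))/(1+17/200) = 8421/10000 ≈ 0.842100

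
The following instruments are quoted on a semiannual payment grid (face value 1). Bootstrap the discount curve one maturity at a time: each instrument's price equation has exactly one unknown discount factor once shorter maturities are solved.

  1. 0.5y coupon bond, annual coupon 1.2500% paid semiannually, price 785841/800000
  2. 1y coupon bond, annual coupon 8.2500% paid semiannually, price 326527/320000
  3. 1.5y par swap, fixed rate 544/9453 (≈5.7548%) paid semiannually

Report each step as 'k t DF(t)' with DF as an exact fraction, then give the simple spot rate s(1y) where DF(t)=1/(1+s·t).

step 1 [0.5y] bond c/2=1/160: DF=(785841/800000 − 1/160·(0))/(1+1/160) = 4881/5000 ≈ 0.976200
step 2 [1y] bond c/2=33/800: DF=(326527/320000 − 33/800·(0.976200))/(1+33/800) = 9413/10000 ≈ 0.941300
step 3 [1.5y] swap r/2=272/9453: DF=(1 − 272/9453·(0.976200+0.941300))/(1+272/9453) = 574/625 ≈ 0.918400

1 1/2 4881/5000
2 1 9413/10000
3 3/2 574/625
s(1y) = (1/(9413/10000) − 1)/(1) = 587/9413 ≈ 6.2361%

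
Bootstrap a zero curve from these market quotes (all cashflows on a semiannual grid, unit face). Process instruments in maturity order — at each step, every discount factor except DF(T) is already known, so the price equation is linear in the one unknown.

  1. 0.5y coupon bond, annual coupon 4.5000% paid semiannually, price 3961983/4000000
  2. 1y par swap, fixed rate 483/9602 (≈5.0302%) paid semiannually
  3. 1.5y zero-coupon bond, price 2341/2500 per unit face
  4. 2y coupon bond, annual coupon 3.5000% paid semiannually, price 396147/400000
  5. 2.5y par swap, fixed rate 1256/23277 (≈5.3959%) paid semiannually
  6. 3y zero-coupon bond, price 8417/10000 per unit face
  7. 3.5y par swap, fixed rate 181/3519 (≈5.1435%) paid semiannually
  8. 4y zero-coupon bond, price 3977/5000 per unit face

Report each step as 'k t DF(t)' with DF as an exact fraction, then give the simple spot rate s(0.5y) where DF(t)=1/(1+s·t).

step 1 [0.5y] bond c/2=9/400: DF=(3961983/4000000 − 9/400·(0))/(1+9/400) = 9687/10000 ≈ 0.968700
step 2 [1y] swap r/2=483/19204: DF=(1 − 483/19204·(0.968700))/(1+483/19204) = 9517/10000 ≈ 0.951700
step 3 [1.5y] zero: DF = P = 2341/2500 ≈ 0.936400
step 4 [2y] bond c/2=7/400: DF=(396147/400000 − 7/400·(0.968700+0.951700+0.936400))/(1+7/400) = 4621/5000 ≈ 0.924200
step 5 [2.5y] swap r/2=628/23277: DF=(1 − 628/23277·(0.968700+0.951700+0.936400+0.924200))/(1+628/23277) = 1093/1250 ≈ 0.874400
step 6 [3y] zero: DF = P = 8417/10000 ≈ 0.841700
step 7 [3.5y] swap r/2=181/7038: DF=(1 − 181/7038·(0.968700+0.951700+0.936400+0.924200+0.874400+0.841700))/(1+181/7038) = 8371/10000 ≈ 0.837100
step 8 [4y] zero: DF = P = 3977/5000 ≈ 0.795400

1 1/2 9687/10000
2 1 9517/10000
3 3/2 2341/2500
4 2 4621/5000
5 5/2 1093/1250
6 3 8417/10000
7 7/2 8371/10000
8 4 3977/5000
s(0.5y) = (1/(9687/10000) − 1)/(1/2) = 626/9687 ≈ 6.4623%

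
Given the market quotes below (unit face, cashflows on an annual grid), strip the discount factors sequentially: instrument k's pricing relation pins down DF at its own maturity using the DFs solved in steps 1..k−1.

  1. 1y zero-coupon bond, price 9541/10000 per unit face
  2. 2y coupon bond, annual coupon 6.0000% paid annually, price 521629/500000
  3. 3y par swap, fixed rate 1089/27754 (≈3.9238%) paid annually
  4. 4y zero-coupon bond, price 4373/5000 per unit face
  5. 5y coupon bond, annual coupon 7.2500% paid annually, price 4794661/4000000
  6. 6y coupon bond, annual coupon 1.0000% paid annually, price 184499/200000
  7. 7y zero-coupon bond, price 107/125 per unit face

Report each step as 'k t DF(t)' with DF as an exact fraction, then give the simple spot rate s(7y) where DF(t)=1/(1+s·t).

step 1 [1y] zero: DF = P = 9541/10000 ≈ 0.954100
step 2 [2y] bond c/1=3/50: DF=(521629/500000 − 3/50·(0.954100))/(1+3/50) = 4651/5000 ≈ 0.930200
step 3 [3y] swap r/1=1089/27754: DF=(1 − 1089/27754·(0.954100+0.930200))/(1+1089/27754) = 8911/10000 ≈ 0.891100
step 4 [4y] zero: DF = P = 4373/5000 ≈ 0.874600
step 5 [5y] bond c/1=29/400: DF=(4794661/4000000 − 29/400·(0.954100+0.930200+0.891100+0.874600))/(1+29/400) = 8709/10000 ≈ 0.870900
step 6 [6y] bond c/1=1/100: DF=(184499/200000 − 1/100·(0.954100+0.930200+0.891100+0.874600+0.870900))/(1+1/100) = 4343/5000 ≈ 0.868600
step 7 [7y] zero: DF = P = 107/125 ≈ 0.856000

1 1 9541/10000
2 2 4651/5000
3 3 8911/10000
4 4 4373/5000
5 5 8709/10000
6 6 4343/5000
7 7 107/125
s(7y) = (1/(107/125) − 1)/(7) = 18/749 ≈ 2.4032%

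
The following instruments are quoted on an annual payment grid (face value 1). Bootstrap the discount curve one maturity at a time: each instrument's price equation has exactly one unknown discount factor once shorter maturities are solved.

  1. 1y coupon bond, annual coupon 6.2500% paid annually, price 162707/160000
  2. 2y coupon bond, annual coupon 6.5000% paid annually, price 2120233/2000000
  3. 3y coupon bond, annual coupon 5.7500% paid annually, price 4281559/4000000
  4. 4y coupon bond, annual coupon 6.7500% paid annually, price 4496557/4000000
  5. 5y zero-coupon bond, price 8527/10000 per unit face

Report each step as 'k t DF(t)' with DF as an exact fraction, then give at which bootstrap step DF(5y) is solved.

step 1 [1y] bond c/1=1/16: DF=(162707/160000 − 1/16·(0))/(1+1/16) = 9571/10000 ≈ 0.957100
step 2 [2y] bond c/1=13/200: DF=(2120233/2000000 − 13/200·(0.957100))/(1+13/200) = 937/1000 ≈ 0.937000
step 3 [3y] bond c/1=23/400: DF=(4281559/4000000 − 23/400·(0.957100+0.937000))/(1+23/400) = 2273/2500 ≈ 0.909200
step 4 [4y] bond c/1=27/400: DF=(4496557/4000000 − 27/400·(0.957100+0.937000+0.909200))/(1+27/400) = 4379/5000 ≈ 0.875800
step 5 [5y] zero: DF = P = 8527/10000 ≈ 0.852700

1 1 9571/10000
2 2 937/1000
3 3 2273/2500
4 4 4379/5000
5 5 8527/10000
DF(5y) is solved at step 5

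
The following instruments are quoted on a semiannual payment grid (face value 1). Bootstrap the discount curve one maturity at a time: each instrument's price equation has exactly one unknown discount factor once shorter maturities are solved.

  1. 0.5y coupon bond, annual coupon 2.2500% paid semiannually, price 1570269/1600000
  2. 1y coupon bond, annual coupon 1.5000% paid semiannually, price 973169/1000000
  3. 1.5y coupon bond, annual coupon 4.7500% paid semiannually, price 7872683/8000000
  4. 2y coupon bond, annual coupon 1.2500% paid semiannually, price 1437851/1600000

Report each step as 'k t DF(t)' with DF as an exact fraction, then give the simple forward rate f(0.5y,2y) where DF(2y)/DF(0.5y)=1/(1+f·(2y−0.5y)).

step 1 [0.5y] bond c/2=9/800: DF=(1570269/1600000 − 9/800·(0))/(1+9/800) = 1941/2000 ≈ 0.970500
step 2 [1y] bond c/2=3/400: DF=(973169/1000000 − 3/400·(0.970500))/(1+3/400) = 9587/10000 ≈ 0.958700
step 3 [1.5y] bond c/2=19/800: DF=(7872683/8000000 − 19/800·(0.970500+0.958700))/(1+19/800) = 1833/2000 ≈ 0.916500
step 4 [2y] bond c/2=1/160: DF=(1437851/1600000 − 1/160·(0.970500+0.958700+0.916500))/(1+1/160) = 4377/5000 ≈ 0.875400

1 1/2 1941/2000
2 1 9587/10000
3 3/2 1833/2000
4 2 4377/5000
f(0.5y,2y) = ((1941/2000)/(4377/5000) − 1)/(3/2) = 317/4377 ≈ 7.2424%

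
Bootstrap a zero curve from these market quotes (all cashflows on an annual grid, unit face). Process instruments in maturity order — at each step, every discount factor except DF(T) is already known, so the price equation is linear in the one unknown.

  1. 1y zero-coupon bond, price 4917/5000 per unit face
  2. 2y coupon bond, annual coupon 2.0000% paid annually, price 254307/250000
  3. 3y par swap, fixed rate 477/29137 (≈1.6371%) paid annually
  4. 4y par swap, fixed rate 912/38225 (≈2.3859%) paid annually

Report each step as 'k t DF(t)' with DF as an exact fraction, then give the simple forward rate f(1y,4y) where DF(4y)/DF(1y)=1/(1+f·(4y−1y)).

1 1 4917/5000
2 2 489/500
3 3 9523/10000
4 4 568/625
f(1y,4y) = ((4917/5000)/(568/625) − 1)/(3) = 373/13632 ≈ 2.7362%

step 1 [1y] zero: DF = P = 4917/5000 ≈ 0.983400
step 2 [2y] bond c/1=1/50: DF=(254307/250000 − 1/50·(0.983400))/(1+1/50) = 489/500 ≈ 0.978000
step 3 [3y] swap r/1=477/29137: DF=(1 − 477/29137·(0.983400+0.978000))/(1+477/29137) = 9523/10000 ≈ 0.952300
step 4 [4y] swap r/1=912/38225: DF=(1 − 912/38225·(0.983400+0.978000+0.952300))/(1+912/38225) = 568/625 ≈ 0.908800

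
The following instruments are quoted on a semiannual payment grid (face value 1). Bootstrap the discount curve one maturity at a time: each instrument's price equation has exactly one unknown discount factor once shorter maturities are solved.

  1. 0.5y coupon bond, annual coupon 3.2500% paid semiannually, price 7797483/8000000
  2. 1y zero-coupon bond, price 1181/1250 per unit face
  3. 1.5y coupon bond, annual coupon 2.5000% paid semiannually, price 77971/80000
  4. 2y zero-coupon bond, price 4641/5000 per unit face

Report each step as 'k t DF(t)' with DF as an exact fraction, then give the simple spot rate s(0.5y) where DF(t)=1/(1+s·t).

step 1 [0.5y] bond c/2=13/800: DF=(7797483/8000000 − 13/800·(0))/(1+13/800) = 9591/10000 ≈ 0.959100
step 2 [1y] zero: DF = P = 1181/1250 ≈ 0.944800
step 3 [1.5y] bond c/2=1/80: DF=(77971/80000 − 1/80·(0.959100+0.944800))/(1+1/80) = 9391/10000 ≈ 0.939100
step 4 [2y] zero: DF = P = 4641/5000 ≈ 0.928200

1 1/2 9591/10000
2 1 1181/1250
3 3/2 9391/10000
4 2 4641/5000
s(0.5y) = (1/(9591/10000) − 1)/(1/2) = 818/9591 ≈ 8.5288%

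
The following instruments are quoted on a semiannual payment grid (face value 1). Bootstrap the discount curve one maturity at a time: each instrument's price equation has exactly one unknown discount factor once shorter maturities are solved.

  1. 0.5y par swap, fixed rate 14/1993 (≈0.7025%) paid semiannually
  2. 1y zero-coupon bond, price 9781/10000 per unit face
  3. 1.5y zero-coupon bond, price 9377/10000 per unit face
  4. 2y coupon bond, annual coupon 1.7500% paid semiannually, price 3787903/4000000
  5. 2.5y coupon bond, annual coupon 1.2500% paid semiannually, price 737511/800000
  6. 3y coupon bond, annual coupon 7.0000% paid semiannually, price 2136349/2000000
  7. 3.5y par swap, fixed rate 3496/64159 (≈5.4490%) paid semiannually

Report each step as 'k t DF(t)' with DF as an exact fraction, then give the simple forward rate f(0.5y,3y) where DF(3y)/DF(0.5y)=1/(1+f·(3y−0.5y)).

step 1 [0.5y] swap r/2=7/1993: DF=(1 − 7/1993·(0))/(1+7/1993) = 1993/2000 ≈ 0.996500
step 2 [1y] zero: DF = P = 9781/10000 ≈ 0.978100
step 3 [1.5y] zero: DF = P = 9377/10000 ≈ 0.937700
step 4 [2y] bond c/2=7/800: DF=(3787903/4000000 − 7/800·(0.996500+0.978100+0.937700))/(1+7/800) = 1827/2000 ≈ 0.913500
step 5 [2.5y] bond c/2=1/160: DF=(737511/800000 − 1/160·(0.996500+0.978100+0.937700+0.913500))/(1+1/160) = 2231/2500 ≈ 0.892400
step 6 [3y] bond c/2=7/200: DF=(2136349/2000000 − 7/200·(0.996500+0.978100+0.937700+0.913500+0.892400))/(1+7/200) = 349/400 ≈ 0.872500
step 7 [3.5y] swap r/2=1748/64159: DF=(1 − 1748/64159·(0.996500+0.978100+0.937700+0.913500+0.892400+0.872500))/(1+1748/64159) = 2063/2500 ≈ 0.825200

1 1/2 1993/2000
2 1 9781/10000
3 3/2 9377/10000
4 2 1827/2000
5 5/2 2231/2500
6 3 349/400
7 7/2 2063/2500
f(0.5y,3y) = ((1993/2000)/(349/400) − 1)/(5/2) = 496/8725 ≈ 5.6848%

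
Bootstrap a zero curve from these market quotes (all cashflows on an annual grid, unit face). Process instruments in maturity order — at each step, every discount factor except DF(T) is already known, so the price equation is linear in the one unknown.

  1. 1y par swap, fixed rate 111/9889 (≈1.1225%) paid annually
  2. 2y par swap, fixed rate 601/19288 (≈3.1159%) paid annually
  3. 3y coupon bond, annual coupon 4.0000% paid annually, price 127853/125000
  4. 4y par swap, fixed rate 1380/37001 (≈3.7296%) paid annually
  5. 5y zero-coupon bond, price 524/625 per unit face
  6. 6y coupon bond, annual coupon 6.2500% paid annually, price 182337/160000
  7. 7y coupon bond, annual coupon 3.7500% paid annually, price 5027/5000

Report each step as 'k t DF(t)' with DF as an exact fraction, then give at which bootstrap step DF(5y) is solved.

1 1 9889/10000
2 2 9399/10000
3 3 9093/10000
4 4 431/500
5 5 524/625
6 6 1007/1250
7 7 7759/10000
DF(5y) is solved at step 5

step 1 [1y] swap r/1=111/9889: DF=(1 − 111/9889·(0))/(1+111/9889) = 9889/10000 ≈ 0.988900
step 2 [2y] swap r/1=601/19288: DF=(1 − 601/19288·(0.988900))/(1+601/19288) = 9399/10000 ≈ 0.939900
step 3 [3y] bond c/1=1/25: DF=(127853/125000 − 1/25·(0.988900+0.939900))/(1+1/25) = 9093/10000 ≈ 0.909300
step 4 [4y] swap r/1=1380/37001: DF=(1 − 1380/37001·(0.988900+0.939900+0.909300))/(1+1380/37001) = 431/500 ≈ 0.862000
step 5 [5y] zero: DF = P = 524/625 ≈ 0.838400
step 6 [6y] bond c/1=1/16: DF=(182337/160000 − 1/16·(0.988900+0.939900+0.909300+0.862000+0.838400))/(1+1/16) = 1007/1250 ≈ 0.805600
step 7 [7y] bond c/1=3/80: DF=(5027/5000 − 3/80·(0.988900+0.939900+0.909300+0.862000+0.838400+0.805600))/(1+3/80) = 7759/10000 ≈ 0.775900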